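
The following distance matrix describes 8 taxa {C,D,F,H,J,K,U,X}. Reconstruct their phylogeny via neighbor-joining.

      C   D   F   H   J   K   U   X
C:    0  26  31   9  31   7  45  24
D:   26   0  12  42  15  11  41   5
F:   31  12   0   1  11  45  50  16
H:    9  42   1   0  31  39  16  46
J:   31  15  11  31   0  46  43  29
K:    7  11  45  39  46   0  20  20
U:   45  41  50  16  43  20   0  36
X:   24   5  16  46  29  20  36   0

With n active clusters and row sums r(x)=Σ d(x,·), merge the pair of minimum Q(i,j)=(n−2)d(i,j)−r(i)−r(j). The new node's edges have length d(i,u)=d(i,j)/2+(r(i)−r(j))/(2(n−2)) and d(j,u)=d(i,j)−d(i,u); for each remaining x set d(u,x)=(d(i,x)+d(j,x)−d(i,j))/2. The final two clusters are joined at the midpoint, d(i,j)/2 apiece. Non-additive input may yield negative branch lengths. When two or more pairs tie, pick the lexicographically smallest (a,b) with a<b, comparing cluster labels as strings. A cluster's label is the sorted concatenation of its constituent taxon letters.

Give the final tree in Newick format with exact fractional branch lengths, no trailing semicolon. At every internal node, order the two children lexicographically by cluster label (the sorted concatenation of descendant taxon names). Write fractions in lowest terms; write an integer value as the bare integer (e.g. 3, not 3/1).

iteration 1: select F,H (d=1, Q=-344); attach at lengths (-1, 2); label the merged cluster FH
  updated: d(C,FH)=39/2, d(D,FH)=53/2, d(FH,J)=41/2, d(FH,K)=83/2, d(FH,U)=65/2, d(FH,X)=61/2
iteration 2: select C,K (d=7, Q=-263); attach at lengths (21/5, 14/5); label the merged cluster CK
  updated: d(CK,D)=15, d(CK,FH)=27, d(CK,J)=35, d(CK,U)=29, d(CK,X)=37/2
iteration 3: select D,X (d=5, Q=-403/2); attach at lengths (7/16, 73/16); label the merged cluster DX
  updated: d(CK,DX)=57/4, d(DX,FH)=26, d(DX,J)=39/2, d(DX,U)=36
iteration 4: select FH,J (d=41/2, Q=-325/2); attach at lengths (33/4, 49/4); label the merged cluster FHJ
  updated: d(CK,FHJ)=83/4, d(DX,FHJ)=25/2, d(FHJ,U)=55/2
iteration 5: select CK,U (d=29, Q=-197/2); attach at lengths (59/8, 173/8); label the merged cluster CKU
  updated: d(CKU,DX)=85/8, d(CKU,FHJ)=77/8
iteration 6: select CKU,DX (d=85/8, Q=-131/4); attach at lengths (31/8, 27/4); label the merged cluster CDKUX
  updated: d(CDKUX,FHJ)=23/4
iteration 7: select CDKUX,FHJ (d=23/4); attach at lengths (23/8, 23/8); label the merged cluster CDFHJKUX
final tree: ((((C:21/5,K:14/5):59/8,U:173/8):31/8,(D:7/16,X:73/16):27/4):23/8,((F:-1,H:2):33/4,J:49/4):23/8)
total length: 631/8

((((C:21/5,K:14/5):59/8,U:173/8):31/8,(D:7/16,X:73/16):27/4):23/8,((F:-1,H:2):33/4,J:49/4):23/8)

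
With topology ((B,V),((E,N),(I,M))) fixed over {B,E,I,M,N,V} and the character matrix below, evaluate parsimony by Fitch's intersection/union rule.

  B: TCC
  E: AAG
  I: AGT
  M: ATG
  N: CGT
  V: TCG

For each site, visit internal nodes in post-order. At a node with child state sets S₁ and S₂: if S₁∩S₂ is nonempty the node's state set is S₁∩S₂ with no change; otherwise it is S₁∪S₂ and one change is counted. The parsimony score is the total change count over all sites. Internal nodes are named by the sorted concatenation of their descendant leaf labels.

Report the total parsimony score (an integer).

site 0, node BV: B={T} ∩ V={T} → {T} (+0)
site 0, node EN: E={A} ∪ N={C} → {A,C} (+1)
site 0, node IM: I={A} ∩ M={A} → {A} (+0)
site 0, node EIMN: EN={A,C} ∩ IM={A} → {A} (+0)
site 0, node BEIMNV: BV={T} ∪ EIMN={A} → {A,T} (+1)
site 1, node BV: B={C} ∩ V={C} → {C} (+0)
site 1, node EN: E={A} ∪ N={G} → {A,G} (+1)
site 1, node IM: I={G} ∪ M={T} → {G,T} (+1)
site 1, node EIMN: EN={A,G} ∩ IM={G,T} → {G} (+0)
site 1, node BEIMNV: BV={C} ∪ EIMN={G} → {C,G} (+1)
site 2, node BV: B={C} ∪ V={G} → {C,G} (+1)
site 2, node EN: E={G} ∪ N={T} → {G,T} (+1)
site 2, node IM: I={T} ∪ M={G} → {G,T} (+1)
site 2, node EIMN: EN={G,T} ∩ IM={G,T} → {G,T} (+0)
site 2, node BEIMNV: BV={C,G} ∩ EIMN={G,T} → {G} (+0)
per-site changes: [2, 3, 3]; total = 8

8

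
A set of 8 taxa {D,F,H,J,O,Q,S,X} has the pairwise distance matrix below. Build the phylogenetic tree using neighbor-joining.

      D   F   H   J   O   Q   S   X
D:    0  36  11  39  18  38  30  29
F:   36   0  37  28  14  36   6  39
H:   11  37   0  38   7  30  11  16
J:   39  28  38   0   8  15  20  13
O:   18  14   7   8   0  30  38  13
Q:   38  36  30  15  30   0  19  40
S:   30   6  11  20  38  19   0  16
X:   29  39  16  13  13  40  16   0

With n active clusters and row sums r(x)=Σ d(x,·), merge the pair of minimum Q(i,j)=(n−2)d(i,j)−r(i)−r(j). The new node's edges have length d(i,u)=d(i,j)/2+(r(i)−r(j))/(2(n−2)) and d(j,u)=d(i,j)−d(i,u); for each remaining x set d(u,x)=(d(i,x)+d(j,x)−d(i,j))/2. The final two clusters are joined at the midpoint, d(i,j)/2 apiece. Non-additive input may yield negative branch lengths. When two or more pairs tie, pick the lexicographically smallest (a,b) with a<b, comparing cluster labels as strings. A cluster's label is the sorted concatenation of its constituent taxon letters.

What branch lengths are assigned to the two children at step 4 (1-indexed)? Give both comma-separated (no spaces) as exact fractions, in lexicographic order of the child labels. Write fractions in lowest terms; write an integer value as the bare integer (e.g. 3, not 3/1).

119/12,16/3

1. join F+S (d=6, Q=-300) ⇒ FS; edges |F|=23/3, |S|=-5/3
  updated: d(D,FS)=30, d(FS,H)=21, d(FS,J)=21, d(FS,O)=23, d(FS,Q)=49/2, d(FS,X)=49/2
2. join J+Q (d=15, Q=-473/2) ⇒ JQ; edges |J|=63/20, |Q|=237/20
  updated: d(D,JQ)=31, d(FS,JQ)=61/4, d(H,JQ)=53/2, d(JQ,O)=23/2, d(JQ,X)=19
3. join D+H (d=11, Q=-313/2) ⇒ DH; edges |D|=163/16, |H|=13/16
  updated: d(DH,FS)=20, d(DH,JQ)=93/4, d(DH,O)=7, d(DH,X)=17
4. join FS+JQ (d=61/4, Q=-106) ⇒ FJQS; edges |FS|=119/12, |JQ|=16/3
  updated: d(DH,FJQS)=14, d(FJQS,O)=77/8, d(FJQS,X)=113/8
5. join DH+O (d=7, Q=-429/8) ⇒ DHO; edges |DH|=179/32, |O|=45/32
  updated: d(DHO,FJQS)=133/16, d(DHO,X)=23/2
6. join DHO+FJQS (d=133/16, Q=-543/16) ⇒ DFHJOQS; edges |DHO|=91/32, |FJQS|=175/32
  updated: d(DFHJOQS,X)=277/32
7. join DFHJOQS+X (d=277/32) ⇒ DFHJOQSX; edges |DFHJOQS|=277/64, |X|=277/64
final tree: ((((D:163/16,H:13/16):179/32,O:45/32):91/32,((F:23/3,S:-5/3):119/12,(J:63/20,Q:237/20):16/3):175/32):277/64,X:277/64)
total length: 2279/32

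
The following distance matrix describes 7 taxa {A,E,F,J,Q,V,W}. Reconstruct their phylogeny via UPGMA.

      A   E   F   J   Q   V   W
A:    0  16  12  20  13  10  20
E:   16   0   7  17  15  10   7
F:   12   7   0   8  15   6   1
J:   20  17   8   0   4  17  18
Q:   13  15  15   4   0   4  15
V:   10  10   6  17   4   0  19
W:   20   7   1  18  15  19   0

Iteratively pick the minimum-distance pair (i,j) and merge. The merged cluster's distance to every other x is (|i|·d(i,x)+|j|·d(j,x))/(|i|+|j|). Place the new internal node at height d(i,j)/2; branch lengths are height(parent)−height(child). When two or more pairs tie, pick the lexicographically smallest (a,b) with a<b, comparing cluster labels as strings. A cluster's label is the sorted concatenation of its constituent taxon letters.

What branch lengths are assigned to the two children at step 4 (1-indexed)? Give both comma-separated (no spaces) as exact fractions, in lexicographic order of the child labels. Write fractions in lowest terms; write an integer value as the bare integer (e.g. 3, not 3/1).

5,5

step 1: merge (F,W) at d=1; branch lengths F→1/2, W→1/2; new cluster FW
  updated: d(A,FW)=16, d(E,FW)=7, d(FW,J)=13, d(FW,Q)=15, d(FW,V)=25/2
step 2: merge (J,Q) at d=4; branch lengths J→2, Q→2; new cluster JQ
  updated: d(A,JQ)=33/2, d(E,JQ)=16, d(FW,JQ)=14, d(JQ,V)=21/2
step 3: merge (E,FW) at d=7; branch lengths E→7/2, FW→3; new cluster EFW
  updated: d(A,EFW)=16, d(EFW,JQ)=44/3, d(EFW,V)=35/3
step 4: merge (A,V) at d=10; branch lengths A→5, V→5; new cluster AV
  updated: d(AV,EFW)=83/6, d(AV,JQ)=27/2
step 5: merge (AV,JQ) at d=27/2; branch lengths AV→7/4, JQ→19/4; new cluster AJQV
  updated: d(AJQV,EFW)=57/4
step 6: merge (AJQV,EFW) at d=57/4; branch lengths AJQV→3/8, EFW→29/8; new cluster AEFJQVW
final tree: (((A:5,V:5):7/4,(J:2,Q:2):19/4):3/8,(E:7/2,(F:1/2,W:1/2):3):29/8)
total length: 32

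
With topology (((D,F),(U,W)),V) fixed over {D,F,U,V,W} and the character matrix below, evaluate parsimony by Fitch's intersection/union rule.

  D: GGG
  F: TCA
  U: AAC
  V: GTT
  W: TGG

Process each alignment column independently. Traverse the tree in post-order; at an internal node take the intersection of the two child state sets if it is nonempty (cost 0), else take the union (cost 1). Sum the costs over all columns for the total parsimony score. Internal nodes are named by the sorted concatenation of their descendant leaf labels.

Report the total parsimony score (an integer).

9

DF@0: {G} ∪ {T} = {G,T} (union, +1)
UW@0: {A} ∪ {T} = {A,T} (union, +1)
DFUW@0: {G,T} ∩ {A,T} = {T} (intersection, +0)
DFUVW@0: {T} ∪ {G} = {G,T} (union, +1)
DF@1: {G} ∪ {C} = {C,G} (union, +1)
UW@1: {A} ∪ {G} = {A,G} (union, +1)
DFUW@1: {C,G} ∩ {A,G} = {G} (intersection, +0)
DFUVW@1: {G} ∪ {T} = {G,T} (union, +1)
DF@2: {G} ∪ {A} = {A,G} (union, +1)
UW@2: {C} ∪ {G} = {C,G} (union, +1)
DFUW@2: {A,G} ∩ {C,G} = {G} (intersection, +0)
DFUVW@2: {G} ∪ {T} = {G,T} (union, +1)
per-site changes: [3, 3, 3]; total = 9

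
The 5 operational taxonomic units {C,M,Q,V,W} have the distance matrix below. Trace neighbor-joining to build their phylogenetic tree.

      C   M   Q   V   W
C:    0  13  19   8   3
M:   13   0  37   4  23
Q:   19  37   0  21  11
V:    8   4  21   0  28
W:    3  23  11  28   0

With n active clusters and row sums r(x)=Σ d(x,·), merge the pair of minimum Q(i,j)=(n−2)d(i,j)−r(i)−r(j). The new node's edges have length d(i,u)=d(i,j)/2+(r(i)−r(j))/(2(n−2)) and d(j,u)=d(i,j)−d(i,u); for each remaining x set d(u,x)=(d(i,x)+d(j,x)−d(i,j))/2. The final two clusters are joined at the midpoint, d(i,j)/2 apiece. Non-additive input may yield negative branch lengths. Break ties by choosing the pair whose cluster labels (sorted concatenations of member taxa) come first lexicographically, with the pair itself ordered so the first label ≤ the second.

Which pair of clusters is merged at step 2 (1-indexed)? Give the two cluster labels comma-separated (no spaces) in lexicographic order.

C,MV

step 1: merge (M,V) at d=4, Q=-126; branch lengths M→14/3, V→-2/3; new cluster MV
  updated: d(C,MV)=17/2, d(MV,Q)=27, d(MV,W)=47/2
step 2: merge (C,MV) at d=17/2, Q=-145/2; branch lengths C→-23/8, MV→91/8; new cluster CMV
  updated: d(CMV,Q)=75/4, d(CMV,W)=9
step 3: merge (CMV,Q) at d=75/4, Q=-155/4; branch lengths CMV→67/8, Q→83/8; new cluster CMQV
  updated: d(CMQV,W)=5/8
step 4: merge (CMQV,W) at d=5/8; branch lengths CMQV→5/16, W→5/16; new cluster CMQVW
final tree: (((C:-23/8,(M:14/3,V:-2/3):91/8):67/8,Q:83/8):5/16,W:5/16)
total length: 255/8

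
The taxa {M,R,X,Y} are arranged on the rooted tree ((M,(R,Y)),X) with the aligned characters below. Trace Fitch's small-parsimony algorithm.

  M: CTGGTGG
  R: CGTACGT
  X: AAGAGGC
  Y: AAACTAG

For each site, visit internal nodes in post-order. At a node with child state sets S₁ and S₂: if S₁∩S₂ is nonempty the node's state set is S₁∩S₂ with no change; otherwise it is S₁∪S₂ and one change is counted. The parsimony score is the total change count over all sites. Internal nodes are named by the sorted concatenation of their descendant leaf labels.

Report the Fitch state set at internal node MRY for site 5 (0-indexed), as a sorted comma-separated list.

RY@0: {C} ∪ {A} = {A,C} (union, +1)
MRY@0: {C} ∩ {A,C} = {C} (intersection, +0)
MRXY@0: {C} ∪ {A} = {A,C} (union, +1)
RY@1: {G} ∪ {A} = {A,G} (union, +1)
MRY@1: {T} ∪ {A,G} = {A,G,T} (union, +1)
MRXY@1: {A,G,T} ∩ {A} = {A} (intersection, +0)
RY@2: {T} ∪ {A} = {A,T} (union, +1)
MRY@2: {G} ∪ {A,T} = {A,G,T} (union, +1)
MRXY@2: {A,G,T} ∩ {G} = {G} (intersection, +0)
RY@3: {A} ∪ {C} = {A,C} (union, +1)
MRY@3: {G} ∪ {A,C} = {A,C,G} (union, +1)
MRXY@3: {A,C,G} ∩ {A} = {A} (intersection, +0)
RY@4: {C} ∪ {T} = {C,T} (union, +1)
MRY@4: {T} ∩ {C,T} = {T} (intersection, +0)
MRXY@4: {T} ∪ {G} = {G,T} (union, +1)
RY@5: {G} ∪ {A} = {A,G} (union, +1)
MRY@5: {G} ∩ {A,G} = {G} (intersection, +0)
MRXY@5: {G} ∩ {G} = {G} (intersection, +0)
RY@6: {T} ∪ {G} = {G,T} (union, +1)
MRY@6: {G} ∩ {G,T} = {G} (intersection, +0)
MRXY@6: {G} ∪ {C} = {C,G} (union, +1)
per-site changes: [2, 2, 2, 2, 2, 1, 2]; total = 13

G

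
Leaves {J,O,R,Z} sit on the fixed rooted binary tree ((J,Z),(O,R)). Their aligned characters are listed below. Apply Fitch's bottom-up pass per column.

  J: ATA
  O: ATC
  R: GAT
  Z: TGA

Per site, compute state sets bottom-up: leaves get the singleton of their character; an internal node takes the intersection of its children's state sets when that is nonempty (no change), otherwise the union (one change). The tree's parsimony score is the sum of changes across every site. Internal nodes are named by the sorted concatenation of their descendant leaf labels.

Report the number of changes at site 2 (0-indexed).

site 0, node JZ: J={A} ∪ Z={T} → {A,T} (+1)
site 0, node OR: O={A} ∪ R={G} → {A,G} (+1)
site 0, node JORZ: JZ={A,T} ∩ OR={A,G} → {A} (+0)
site 1, node JZ: J={T} ∪ Z={G} → {G,T} (+1)
site 1, node OR: O={T} ∪ R={A} → {A,T} (+1)
site 1, node JORZ: JZ={G,T} ∩ OR={A,T} → {T} (+0)
site 2, node JZ: J={A} ∩ Z={A} → {A} (+0)
site 2, node OR: O={C} ∪ R={T} → {C,T} (+1)
site 2, node JORZ: JZ={A} ∪ OR={C,T} → {A,C,T} (+1)
per-site changes: [2, 2, 2]; total = 6

2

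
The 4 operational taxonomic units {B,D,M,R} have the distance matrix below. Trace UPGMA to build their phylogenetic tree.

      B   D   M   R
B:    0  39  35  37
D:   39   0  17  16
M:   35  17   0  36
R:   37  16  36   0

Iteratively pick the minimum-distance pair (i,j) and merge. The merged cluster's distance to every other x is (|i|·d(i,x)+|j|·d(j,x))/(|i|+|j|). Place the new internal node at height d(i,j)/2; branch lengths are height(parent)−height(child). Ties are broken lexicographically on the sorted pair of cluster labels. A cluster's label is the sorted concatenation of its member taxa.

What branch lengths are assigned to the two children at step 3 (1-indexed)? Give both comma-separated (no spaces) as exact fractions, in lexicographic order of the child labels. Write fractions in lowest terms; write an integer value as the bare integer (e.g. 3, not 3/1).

37/2,21/4

1. join D+R (d=16) ⇒ DR; edges |D|=8, |R|=8
  updated: d(B,DR)=38, d(DR,M)=53/2
2. join DR+M (d=53/2) ⇒ DMR; edges |DR|=21/4, |M|=53/4
  updated: d(B,DMR)=37
3. join B+DMR (d=37) ⇒ BDMR; edges |B|=37/2, |DMR|=21/4
final tree: (B:37/2,((D:8,R:8):21/4,M:53/4):21/4)
total length: 233/4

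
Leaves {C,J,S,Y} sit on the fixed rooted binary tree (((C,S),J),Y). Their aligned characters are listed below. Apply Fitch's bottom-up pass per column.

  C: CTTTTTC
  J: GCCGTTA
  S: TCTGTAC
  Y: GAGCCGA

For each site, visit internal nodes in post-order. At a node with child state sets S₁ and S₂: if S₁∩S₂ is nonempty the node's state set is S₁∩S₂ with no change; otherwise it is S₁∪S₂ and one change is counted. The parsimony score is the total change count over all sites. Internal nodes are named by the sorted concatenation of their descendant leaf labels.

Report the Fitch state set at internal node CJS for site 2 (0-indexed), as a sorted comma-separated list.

C,T

[col 0] CS: children C:{C}, S:{T} ∪→ {C,T}; cost 1
[col 0] CJS: children CS:{C,T}, J:{G} ∪→ {C,G,T}; cost 1
[col 0] CJSY: children CJS:{C,G,T}, Y:{G} ∩→ {G}; cost 0
[col 1] CS: children C:{T}, S:{C} ∪→ {C,T}; cost 1
[col 1] CJS: children CS:{C,T}, J:{C} ∩→ {C}; cost 0
[col 1] CJSY: children CJS:{C}, Y:{A} ∪→ {A,C}; cost 1
[col 2] CS: children C:{T}, S:{T} ∩→ {T}; cost 0
[col 2] CJS: children CS:{T}, J:{C} ∪→ {C,T}; cost 1
[col 2] CJSY: children CJS:{C,T}, Y:{G} ∪→ {C,G,T}; cost 1
[col 3] CS: children C:{T}, S:{G} ∪→ {G,T}; cost 1
[col 3] CJS: children CS:{G,T}, J:{G} ∩→ {G}; cost 0
[col 3] CJSY: children CJS:{G}, Y:{C} ∪→ {C,G}; cost 1
[col 4] CS: children C:{T}, S:{T} ∩→ {T}; cost 0
[col 4] CJS: children CS:{T}, J:{T} ∩→ {T}; cost 0
[col 4] CJSY: children CJS:{T}, Y:{C} ∪→ {C,T}; cost 1
[col 5] CS: children C:{T}, S:{A} ∪→ {A,T}; cost 1
[col 5] CJS: children CS:{A,T}, J:{T} ∩→ {T}; cost 0
[col 5] CJSY: children CJS:{T}, Y:{G} ∪→ {G,T}; cost 1
[col 6] CS: children C:{C}, S:{C} ∩→ {C}; cost 0
[col 6] CJS: children CS:{C}, J:{A} ∪→ {A,C}; cost 1
[col 6] CJSY: children CJS:{A,C}, Y:{A} ∩→ {A}; cost 0
per-site changes: [2, 2, 2, 2, 1, 2, 1]; total = 12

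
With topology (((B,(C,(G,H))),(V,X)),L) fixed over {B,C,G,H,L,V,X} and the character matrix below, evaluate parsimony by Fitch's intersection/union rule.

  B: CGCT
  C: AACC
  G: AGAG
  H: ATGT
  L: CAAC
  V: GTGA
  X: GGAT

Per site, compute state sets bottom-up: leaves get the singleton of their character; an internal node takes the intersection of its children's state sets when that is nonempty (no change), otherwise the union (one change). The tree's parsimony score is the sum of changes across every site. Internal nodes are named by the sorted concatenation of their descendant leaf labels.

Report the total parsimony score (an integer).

[col 0] GH: children G:{A}, H:{A} ∩→ {A}; cost 0
[col 0] CGH: children C:{A}, GH:{A} ∩→ {A}; cost 0
[col 0] BCGH: children B:{C}, CGH:{A} ∪→ {A,C}; cost 1
[col 0] VX: children V:{G}, X:{G} ∩→ {G}; cost 0
[col 0] BCGHVX: children BCGH:{A,C}, VX:{G} ∪→ {A,C,G}; cost 1
[col 0] BCGHLVX: children BCGHVX:{A,C,G}, L:{C} ∩→ {C}; cost 0
[col 1] GH: children G:{G}, H:{T} ∪→ {G,T}; cost 1
[col 1] CGH: children C:{A}, GH:{G,T} ∪→ {A,G,T}; cost 1
[col 1] BCGH: children B:{G}, CGH:{A,G,T} ∩→ {G}; cost 0
[col 1] VX: children V:{T}, X:{G} ∪→ {G,T}; cost 1
[col 1] BCGHVX: children BCGH:{G}, VX:{G,T} ∩→ {G}; cost 0
[col 1] BCGHLVX: children BCGHVX:{G}, L:{A} ∪→ {A,G}; cost 1
[col 2] GH: children G:{A}, H:{G} ∪→ {A,G}; cost 1
[col 2] CGH: children C:{C}, GH:{A,G} ∪→ {A,C,G}; cost 1
[col 2] BCGH: children B:{C}, CGH:{A,C,G} ∩→ {C}; cost 0
[col 2] VX: children V:{G}, X:{A} ∪→ {A,G}; cost 1
[col 2] BCGHVX: children BCGH:{C}, VX:{A,G} ∪→ {A,C,G}; cost 1
[col 2] BCGHLVX: children BCGHVX:{A,C,G}, L:{A} ∩→ {A}; cost 0
[col 3] GH: children G:{G}, H:{T} ∪→ {G,T}; cost 1
[col 3] CGH: children C:{C}, GH:{G,T} ∪→ {C,G,T}; cost 1
[col 3] BCGH: children B:{T}, CGH:{C,G,T} ∩→ {T}; cost 0
[col 3] VX: children V:{A}, X:{T} ∪→ {A,T}; cost 1
[col 3] BCGHVX: children BCGH:{T}, VX:{A,T} ∩→ {T}; cost 0
[col 3] BCGHLVX: children BCGHVX:{T}, L:{C} ∪→ {C,T}; cost 1
per-site changes: [2, 4, 4, 4]; total = 14

14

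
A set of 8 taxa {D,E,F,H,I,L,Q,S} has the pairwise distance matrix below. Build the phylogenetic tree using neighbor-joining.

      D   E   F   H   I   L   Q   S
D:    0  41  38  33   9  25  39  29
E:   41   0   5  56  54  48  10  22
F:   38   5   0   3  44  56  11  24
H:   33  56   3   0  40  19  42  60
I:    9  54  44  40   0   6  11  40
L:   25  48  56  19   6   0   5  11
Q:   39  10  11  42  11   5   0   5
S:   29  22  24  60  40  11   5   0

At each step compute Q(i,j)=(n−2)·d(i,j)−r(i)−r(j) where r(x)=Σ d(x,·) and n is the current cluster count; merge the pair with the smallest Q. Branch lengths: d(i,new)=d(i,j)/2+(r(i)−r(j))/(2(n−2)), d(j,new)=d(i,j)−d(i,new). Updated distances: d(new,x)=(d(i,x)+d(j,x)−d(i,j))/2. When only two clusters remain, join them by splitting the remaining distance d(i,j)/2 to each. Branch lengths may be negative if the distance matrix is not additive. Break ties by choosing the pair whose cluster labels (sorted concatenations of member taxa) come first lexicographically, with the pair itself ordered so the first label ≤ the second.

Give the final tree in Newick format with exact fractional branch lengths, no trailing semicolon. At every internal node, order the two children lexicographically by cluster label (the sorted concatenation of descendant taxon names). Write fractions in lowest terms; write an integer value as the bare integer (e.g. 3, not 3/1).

step 1: merge (F,H) at d=3, Q=-416; branch lengths F→-9/2, H→15/2; new cluster FH
  updated: d(D,FH)=34, d(E,FH)=29, d(FH,I)=81/2, d(FH,L)=36, d(FH,Q)=25, d(FH,S)=81/2
step 2: merge (D,I) at d=9, Q=-585/2; branch lengths D→123/20, I→57/20; new cluster DI
  updated: d(DI,E)=43, d(DI,FH)=131/4, d(DI,L)=11, d(DI,Q)=41/2, d(DI,S)=30
step 3: merge (DI,L) at d=11, Q=-817/4; branch lengths DI→281/32, L→71/32; new cluster DIL
  updated: d(DIL,E)=40, d(DIL,FH)=231/8, d(DIL,Q)=29/4, d(DIL,S)=15
step 4: merge (E,FH) at d=29, Q=-1099/8; branch lengths E→517/48, FH→875/48; new cluster EFH
  updated: d(DIL,EFH)=319/16, d(EFH,Q)=3, d(EFH,S)=67/4
step 5: merge (DIL,S) at d=15, Q=-783/16; branch lengths DIL→567/64, S→393/64; new cluster DILS
  updated: d(DILS,EFH)=347/32, d(DILS,Q)=-11/8
step 6: merge (DILS,EFH) at d=347/32, Q=-399/32; branch lengths DILS→207/64, EFH→487/64; new cluster DEFHILS
  updated: d(DEFHILS,Q)=-295/64
step 7: merge (DEFHILS,Q) at d=-295/64; branch lengths DEFHILS→-295/128, Q→-295/128; new cluster DEFHILQS
final tree: (((((D:123/20,I:57/20):281/32,L:71/32):567/64,S:393/64):207/64,(E:517/48,(F:-9/2,H:15/2):875/48):487/64):-295/128,Q:-295/128)
total length: 4687/64

(((((D:123/20,I:57/20):281/32,L:71/32):567/64,S:393/64):207/64,(E:517/48,(F:-9/2,H:15/2):875/48):487/64):-295/128,Q:-295/128)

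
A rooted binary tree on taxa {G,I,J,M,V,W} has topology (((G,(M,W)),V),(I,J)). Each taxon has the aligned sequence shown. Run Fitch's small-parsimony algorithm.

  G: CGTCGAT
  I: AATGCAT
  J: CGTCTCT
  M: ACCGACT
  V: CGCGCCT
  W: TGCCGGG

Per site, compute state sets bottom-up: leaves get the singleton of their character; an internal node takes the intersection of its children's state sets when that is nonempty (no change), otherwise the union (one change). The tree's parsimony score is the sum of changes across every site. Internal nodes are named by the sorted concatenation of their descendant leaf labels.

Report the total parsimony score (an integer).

17

MW@0: {A} ∪ {T} = {A,T} (union, +1)
GMW@0: {C} ∪ {A,T} = {A,C,T} (union, +1)
GMVW@0: {A,C,T} ∩ {C} = {C} (intersection, +0)
IJ@0: {A} ∪ {C} = {A,C} (union, +1)
GIJMVW@0: {C} ∩ {A,C} = {C} (intersection, +0)
MW@1: {C} ∪ {G} = {C,G} (union, +1)
GMW@1: {G} ∩ {C,G} = {G} (intersection, +0)
GMVW@1: {G} ∩ {G} = {G} (intersection, +0)
IJ@1: {A} ∪ {G} = {A,G} (union, +1)
GIJMVW@1: {G} ∩ {A,G} = {G} (intersection, +0)
MW@2: {C} ∩ {C} = {C} (intersection, +0)
GMW@2: {T} ∪ {C} = {C,T} (union, +1)
GMVW@2: {C,T} ∩ {C} = {C} (intersection, +0)
IJ@2: {T} ∩ {T} = {T} (intersection, +0)
GIJMVW@2: {C} ∪ {T} = {C,T} (union, +1)
MW@3: {G} ∪ {C} = {C,G} (union, +1)
GMW@3: {C} ∩ {C,G} = {C} (intersection, +0)
GMVW@3: {C} ∪ {G} = {C,G} (union, +1)
IJ@3: {G} ∪ {C} = {C,G} (union, +1)
GIJMVW@3: {C,G} ∩ {C,G} = {C,G} (intersection, +0)
MW@4: {A} ∪ {G} = {A,G} (union, +1)
GMW@4: {G} ∩ {A,G} = {G} (intersection, +0)
GMVW@4: {G} ∪ {C} = {C,G} (union, +1)
IJ@4: {C} ∪ {T} = {C,T} (union, +1)
GIJMVW@4: {C,G} ∩ {C,T} = {C} (intersection, +0)
MW@5: {C} ∪ {G} = {C,G} (union, +1)
GMW@5: {A} ∪ {C,G} = {A,C,G} (union, +1)
GMVW@5: {A,C,G} ∩ {C} = {C} (intersection, +0)
IJ@5: {A} ∪ {C} = {A,C} (union, +1)
GIJMVW@5: {C} ∩ {A,C} = {C} (intersection, +0)
MW@6: {T} ∪ {G} = {G,T} (union, +1)
GMW@6: {T} ∩ {G,T} = {T} (intersection, +0)
GMVW@6: {T} ∩ {T} = {T} (intersection, +0)
IJ@6: {T} ∩ {T} = {T} (intersection, +0)
GIJMVW@6: {T} ∩ {T} = {T} (intersection, +0)
per-site changes: [3, 2, 2, 3, 3, 3, 1]; total = 17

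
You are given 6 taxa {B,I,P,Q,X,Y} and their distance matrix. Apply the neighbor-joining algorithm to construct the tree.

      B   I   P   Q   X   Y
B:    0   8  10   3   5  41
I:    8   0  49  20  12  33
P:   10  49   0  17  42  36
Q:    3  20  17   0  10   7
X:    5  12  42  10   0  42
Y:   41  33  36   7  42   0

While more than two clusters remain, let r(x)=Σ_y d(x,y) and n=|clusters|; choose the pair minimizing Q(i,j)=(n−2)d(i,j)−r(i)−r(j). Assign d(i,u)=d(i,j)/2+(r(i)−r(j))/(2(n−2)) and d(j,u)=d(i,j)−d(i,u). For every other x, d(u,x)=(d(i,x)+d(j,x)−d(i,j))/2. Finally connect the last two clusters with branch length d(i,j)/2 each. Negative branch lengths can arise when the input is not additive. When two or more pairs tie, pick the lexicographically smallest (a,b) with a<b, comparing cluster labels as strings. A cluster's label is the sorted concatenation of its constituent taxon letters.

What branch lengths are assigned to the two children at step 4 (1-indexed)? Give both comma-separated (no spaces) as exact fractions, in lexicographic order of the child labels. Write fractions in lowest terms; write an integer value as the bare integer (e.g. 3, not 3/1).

1. join Q+Y (d=7, Q=-188) ⇒ QY; edges |Q|=-37/4, |Y|=65/4
  updated: d(B,QY)=37/2, d(I,QY)=23, d(P,QY)=23, d(QY,X)=45/2
2. join P+QY (d=23, Q=-142) ⇒ PQY; edges |P|=53/3, |QY|=16/3
  updated: d(B,PQY)=11/4, d(I,PQY)=49/2, d(PQY,X)=83/4
3. join B+PQY (d=11/4, Q=-233/4) ⇒ BPQY; edges |B|=-107/16, |PQY|=151/16
  updated: d(BPQY,I)=119/8, d(BPQY,X)=23/2
4. join BPQY+I (d=119/8, Q=-307/8) ⇒ BIPQY; edges |BPQY|=115/16, |I|=123/16
  updated: d(BIPQY,X)=69/16
5. join BIPQY+X (d=69/16) ⇒ BIPQXY; edges |BIPQY|=69/32, |X|=69/32
final tree: (((B:-107/16,(P:53/3,(Q:-37/4,Y:65/4):16/3):151/16):115/16,I:123/16):69/32,X:69/32)
total length: 831/16

115/16,123/16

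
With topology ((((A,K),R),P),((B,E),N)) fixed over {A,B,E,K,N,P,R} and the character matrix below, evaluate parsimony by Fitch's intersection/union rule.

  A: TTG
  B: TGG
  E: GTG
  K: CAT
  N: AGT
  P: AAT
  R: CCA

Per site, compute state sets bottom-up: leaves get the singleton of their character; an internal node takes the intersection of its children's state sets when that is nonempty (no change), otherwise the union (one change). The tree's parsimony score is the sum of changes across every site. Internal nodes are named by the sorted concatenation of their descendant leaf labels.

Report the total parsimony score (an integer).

11

AK@0: {T} ∪ {C} = {C,T} (union, +1)
AKR@0: {C,T} ∩ {C} = {C} (intersection, +0)
AKPR@0: {C} ∪ {A} = {A,C} (union, +1)
BE@0: {T} ∪ {G} = {G,T} (union, +1)
BEN@0: {G,T} ∪ {A} = {A,G,T} (union, +1)
ABEKNPR@0: {A,C} ∩ {A,G,T} = {A} (intersection, +0)
AK@1: {T} ∪ {A} = {A,T} (union, +1)
AKR@1: {A,T} ∪ {C} = {A,C,T} (union, +1)
AKPR@1: {A,C,T} ∩ {A} = {A} (intersection, +0)
BE@1: {G} ∪ {T} = {G,T} (union, +1)
BEN@1: {G,T} ∩ {G} = {G} (intersection, +0)
ABEKNPR@1: {A} ∪ {G} = {A,G} (union, +1)
AK@2: {G} ∪ {T} = {G,T} (union, +1)
AKR@2: {G,T} ∪ {A} = {A,G,T} (union, +1)
AKPR@2: {A,G,T} ∩ {T} = {T} (intersection, +0)
BE@2: {G} ∩ {G} = {G} (intersection, +0)
BEN@2: {G} ∪ {T} = {G,T} (union, +1)
ABEKNPR@2: {T} ∩ {G,T} = {T} (intersection, +0)
per-site changes: [4, 4, 3]; total = 11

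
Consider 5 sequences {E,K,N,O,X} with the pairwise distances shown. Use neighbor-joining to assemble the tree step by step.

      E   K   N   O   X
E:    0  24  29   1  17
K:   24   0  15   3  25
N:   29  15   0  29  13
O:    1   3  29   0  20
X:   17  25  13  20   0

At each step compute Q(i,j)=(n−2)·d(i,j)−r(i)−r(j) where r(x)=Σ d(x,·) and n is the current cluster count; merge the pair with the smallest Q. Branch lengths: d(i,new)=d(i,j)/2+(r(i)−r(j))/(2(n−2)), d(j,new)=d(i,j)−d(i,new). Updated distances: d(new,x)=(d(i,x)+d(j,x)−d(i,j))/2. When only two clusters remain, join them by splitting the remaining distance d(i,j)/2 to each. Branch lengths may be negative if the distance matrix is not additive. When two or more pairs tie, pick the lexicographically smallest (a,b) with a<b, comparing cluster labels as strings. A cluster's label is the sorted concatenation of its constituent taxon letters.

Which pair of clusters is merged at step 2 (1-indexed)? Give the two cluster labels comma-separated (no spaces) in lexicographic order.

step 1: merge (N,X) at d=13, Q=-122; branch lengths N→25/3, X→14/3; new cluster NX
  updated: d(E,NX)=33/2, d(K,NX)=27/2, d(NX,O)=18
step 2: merge (E,O) at d=1, Q=-123/2; branch lengths E→43/8, O→-35/8; new cluster EO
  updated: d(EO,K)=13, d(EO,NX)=67/4
step 3: merge (EO,K) at d=13, Q=-173/4; branch lengths EO→65/8, K→39/8; new cluster EKO
  updated: d(EKO,NX)=69/8
step 4: merge (EKO,NX) at d=69/8; branch lengths EKO→69/16, NX→69/16; new cluster EKNOX
final tree: (((E:43/8,O:-35/8):65/8,K:39/8):69/16,(N:25/3,X:14/3):69/16)
total length: 285/8

E,O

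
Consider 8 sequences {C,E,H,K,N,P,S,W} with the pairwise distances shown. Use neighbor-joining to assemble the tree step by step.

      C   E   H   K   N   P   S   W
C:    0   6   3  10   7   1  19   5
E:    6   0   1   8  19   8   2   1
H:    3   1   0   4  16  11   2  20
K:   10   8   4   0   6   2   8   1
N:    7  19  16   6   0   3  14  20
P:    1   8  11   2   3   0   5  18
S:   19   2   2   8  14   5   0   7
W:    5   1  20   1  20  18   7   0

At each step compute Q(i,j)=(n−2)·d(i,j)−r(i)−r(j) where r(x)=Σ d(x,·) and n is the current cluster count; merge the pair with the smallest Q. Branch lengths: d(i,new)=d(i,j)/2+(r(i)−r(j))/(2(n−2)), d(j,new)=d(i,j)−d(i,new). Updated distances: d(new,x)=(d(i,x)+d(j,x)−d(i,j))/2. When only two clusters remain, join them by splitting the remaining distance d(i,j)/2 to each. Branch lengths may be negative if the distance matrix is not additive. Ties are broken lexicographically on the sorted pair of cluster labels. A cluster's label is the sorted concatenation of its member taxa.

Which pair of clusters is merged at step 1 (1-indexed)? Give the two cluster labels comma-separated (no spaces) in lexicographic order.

iteration 1: select N,P (d=3, Q=-115); attach at lengths (55/12, -19/12); label the merged cluster NP
  updated: d(C,NP)=5/2, d(E,NP)=12, d(H,NP)=12, d(K,NP)=5/2, d(NP,S)=8, d(NP,W)=35/2
iteration 2: select C,NP (d=5/2, Q=-175/2); attach at lengths (7/20, 43/20); label the merged cluster CNP
  updated: d(CNP,E)=31/4, d(CNP,H)=25/4, d(CNP,K)=5, d(CNP,S)=49/4, d(CNP,W)=10
iteration 3: select K,W (d=1, Q=-61); attach at lengths (-9/8, 17/8); label the merged cluster KW
  updated: d(CNP,KW)=7, d(E,KW)=4, d(H,KW)=23/2, d(KW,S)=7
iteration 4: select CNP,KW (d=7, Q=-167/4); attach at lengths (33/8, 23/8); label the merged cluster CKNPW
  updated: d(CKNPW,E)=19/8, d(CKNPW,H)=43/8, d(CKNPW,S)=49/8
iteration 5: select CKNPW,E (d=19/8, Q=-29/2); attach at lengths (53/16, -15/16); label the merged cluster CEKNPW
  updated: d(CEKNPW,H)=2, d(CEKNPW,S)=23/8
iteration 6: select CEKNPW,H (d=2, Q=-55/8); attach at lengths (23/16, 9/16); label the merged cluster CEHKNPW
  updated: d(CEHKNPW,S)=23/16
iteration 7: select CEHKNPW,S (d=23/16); attach at lengths (23/32, 23/32); label the merged cluster CEHKNPSW
final tree: (((((C:7/20,(N:55/12,P:-19/12):43/20):33/8,(K:-9/8,W:17/8):23/8):53/16,E:-15/16):23/16,H:9/16):23/32,S:23/32)
total length: 309/16

N,P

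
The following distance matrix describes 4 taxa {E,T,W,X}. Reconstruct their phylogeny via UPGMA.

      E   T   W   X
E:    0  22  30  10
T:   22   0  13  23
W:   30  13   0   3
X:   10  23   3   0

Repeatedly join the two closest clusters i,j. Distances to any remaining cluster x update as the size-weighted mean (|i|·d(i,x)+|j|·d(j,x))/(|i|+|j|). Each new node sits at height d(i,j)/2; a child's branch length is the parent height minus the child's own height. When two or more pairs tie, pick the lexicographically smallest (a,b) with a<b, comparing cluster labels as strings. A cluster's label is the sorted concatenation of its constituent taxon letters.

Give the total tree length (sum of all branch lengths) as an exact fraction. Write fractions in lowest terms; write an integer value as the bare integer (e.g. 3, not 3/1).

step 1: merge (W,X) at d=3; branch lengths W→3/2, X→3/2; new cluster WX
  updated: d(E,WX)=20, d(T,WX)=18
step 2: merge (T,WX) at d=18; branch lengths T→9, WX→15/2; new cluster TWX
  updated: d(E,TWX)=62/3
step 3: merge (E,TWX) at d=62/3; branch lengths E→31/3, TWX→4/3; new cluster ETWX
final tree: (E:31/3,(T:9,(W:3/2,X:3/2):15/2):4/3)
total length: 187/6

187/6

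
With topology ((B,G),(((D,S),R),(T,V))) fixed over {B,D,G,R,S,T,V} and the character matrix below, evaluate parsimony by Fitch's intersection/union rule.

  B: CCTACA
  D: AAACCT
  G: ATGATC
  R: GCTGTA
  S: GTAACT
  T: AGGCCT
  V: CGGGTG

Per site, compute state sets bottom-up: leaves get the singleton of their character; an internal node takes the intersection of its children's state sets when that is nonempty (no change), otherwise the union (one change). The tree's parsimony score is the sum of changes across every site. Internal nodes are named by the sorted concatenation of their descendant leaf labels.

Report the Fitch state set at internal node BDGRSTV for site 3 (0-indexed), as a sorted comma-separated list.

A,C,G

[col 0] BG: children B:{C}, G:{A} ∪→ {A,C}; cost 1
[col 0] DS: children D:{A}, S:{G} ∪→ {A,G}; cost 1
[col 0] DRS: children DS:{A,G}, R:{G} ∩→ {G}; cost 0
[col 0] TV: children T:{A}, V:{C} ∪→ {A,C}; cost 1
[col 0] DRSTV: children DRS:{G}, TV:{A,C} ∪→ {A,C,G}; cost 1
[col 0] BDGRSTV: children BG:{A,C}, DRSTV:{A,C,G} ∩→ {A,C}; cost 0
[col 1] BG: children B:{C}, G:{T} ∪→ {C,T}; cost 1
[col 1] DS: children D:{A}, S:{T} ∪→ {A,T}; cost 1
[col 1] DRS: children DS:{A,T}, R:{C} ∪→ {A,C,T}; cost 1
[col 1] TV: children T:{G}, V:{G} ∩→ {G}; cost 0
[col 1] DRSTV: children DRS:{A,C,T}, TV:{G} ∪→ {A,C,G,T}; cost 1
[col 1] BDGRSTV: children BG:{C,T}, DRSTV:{A,C,G,T} ∩→ {C,T}; cost 0
[col 2] BG: children B:{T}, G:{G} ∪→ {G,T}; cost 1
[col 2] DS: children D:{A}, S:{A} ∩→ {A}; cost 0
[col 2] DRS: children DS:{A}, R:{T} ∪→ {A,T}; cost 1
[col 2] TV: children T:{G}, V:{G} ∩→ {G}; cost 0
[col 2] DRSTV: children DRS:{A,T}, TV:{G} ∪→ {A,G,T}; cost 1
[col 2] BDGRSTV: children BG:{G,T}, DRSTV:{A,G,T} ∩→ {G,T}; cost 0
[col 3] BG: children B:{A}, G:{A} ∩→ {A}; cost 0
[col 3] DS: children D:{C}, S:{A} ∪→ {A,C}; cost 1
[col 3] DRS: children DS:{A,C}, R:{G} ∪→ {A,C,G}; cost 1
[col 3] TV: children T:{C}, V:{G} ∪→ {C,G}; cost 1
[col 3] DRSTV: children DRS:{A,C,G}, TV:{C,G} ∩→ {C,G}; cost 0
[col 3] BDGRSTV: children BG:{A}, DRSTV:{C,G} ∪→ {A,C,G}; cost 1
[col 4] BG: children B:{C}, G:{T} ∪→ {C,T}; cost 1
[col 4] DS: children D:{C}, S:{C} ∩→ {C}; cost 0
[col 4] DRS: children DS:{C}, R:{T} ∪→ {C,T}; cost 1
[col 4] TV: children T:{C}, V:{T} ∪→ {C,T}; cost 1
[col 4] DRSTV: children DRS:{C,T}, TV:{C,T} ∩→ {C,T}; cost 0
[col 4] BDGRSTV: children BG:{C,T}, DRSTV:{C,T} ∩→ {C,T}; cost 0
[col 5] BG: children B:{A}, G:{C} ∪→ {A,C}; cost 1
[col 5] DS: children D:{T}, S:{T} ∩→ {T}; cost 0
[col 5] DRS: children DS:{T}, R:{A} ∪→ {A,T}; cost 1
[col 5] TV: children T:{T}, V:{G} ∪→ {G,T}; cost 1
[col 5] DRSTV: children DRS:{A,T}, TV:{G,T} ∩→ {T}; cost 0
[col 5] BDGRSTV: children BG:{A,C}, DRSTV:{T} ∪→ {A,C,T}; cost 1
per-site changes: [4, 4, 3, 4, 3, 4]; total = 22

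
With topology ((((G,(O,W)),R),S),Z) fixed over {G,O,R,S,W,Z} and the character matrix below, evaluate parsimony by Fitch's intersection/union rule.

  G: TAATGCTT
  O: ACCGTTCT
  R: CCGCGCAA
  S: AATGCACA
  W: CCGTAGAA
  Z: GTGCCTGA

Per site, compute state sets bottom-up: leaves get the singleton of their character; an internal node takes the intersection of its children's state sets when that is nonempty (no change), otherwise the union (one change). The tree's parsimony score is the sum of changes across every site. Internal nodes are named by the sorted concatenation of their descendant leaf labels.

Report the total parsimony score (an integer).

OW@0: {A} ∪ {C} = {A,C} (union, +1)
GOW@0: {T} ∪ {A,C} = {A,C,T} (union, +1)
GORW@0: {A,C,T} ∩ {C} = {C} (intersection, +0)
GORSW@0: {C} ∪ {A} = {A,C} (union, +1)
GORSWZ@0: {A,C} ∪ {G} = {A,C,G} (union, +1)
OW@1: {C} ∩ {C} = {C} (intersection, +0)
GOW@1: {A} ∪ {C} = {A,C} (union, +1)
GORW@1: {A,C} ∩ {C} = {C} (intersection, +0)
GORSW@1: {C} ∪ {A} = {A,C} (union, +1)
GORSWZ@1: {A,C} ∪ {T} = {A,C,T} (union, +1)
OW@2: {C} ∪ {G} = {C,G} (union, +1)
GOW@2: {A} ∪ {C,G} = {A,C,G} (union, +1)
GORW@2: {A,C,G} ∩ {G} = {G} (intersection, +0)
GORSW@2: {G} ∪ {T} = {G,T} (union, +1)
GORSWZ@2: {G,T} ∩ {G} = {G} (intersection, +0)
OW@3: {G} ∪ {T} = {G,T} (union, +1)
GOW@3: {T} ∩ {G,T} = {T} (intersection, +0)
GORW@3: {T} ∪ {C} = {C,T} (union, +1)
GORSW@3: {C,T} ∪ {G} = {C,G,T} (union, +1)
GORSWZ@3: {C,G,T} ∩ {C} = {C} (intersection, +0)
OW@4: {T} ∪ {A} = {A,T} (union, +1)
GOW@4: {G} ∪ {A,T} = {A,G,T} (union, +1)
GORW@4: {A,G,T} ∩ {G} = {G} (intersection, +0)
GORSW@4: {G} ∪ {C} = {C,G} (union, +1)
GORSWZ@4: {C,G} ∩ {C} = {C} (intersection, +0)
OW@5: {T} ∪ {G} = {G,T} (union, +1)
GOW@5: {C} ∪ {G,T} = {C,G,T} (union, +1)
GORW@5: {C,G,T} ∩ {C} = {C} (intersection, +0)
GORSW@5: {C} ∪ {A} = {A,C} (union, +1)
GORSWZ@5: {A,C} ∪ {T} = {A,C,T} (union, +1)
OW@6: {C} ∪ {A} = {A,C} (union, +1)
GOW@6: {T} ∪ {A,C} = {A,C,T} (union, +1)
GORW@6: {A,C,T} ∩ {A} = {A} (intersection, +0)
GORSW@6: {A} ∪ {C} = {A,C} (union, +1)
GORSWZ@6: {A,C} ∪ {G} = {A,C,G} (union, +1)
OW@7: {T} ∪ {A} = {A,T} (union, +1)
GOW@7: {T} ∩ {A,T} = {T} (intersection, +0)
GORW@7: {T} ∪ {A} = {A,T} (union, +1)
GORSW@7: {A,T} ∩ {A} = {A} (intersection, +0)
GORSWZ@7: {A} ∩ {A} = {A} (intersection, +0)
per-site changes: [4, 3, 3, 3, 3, 4, 4, 2]; total = 26

26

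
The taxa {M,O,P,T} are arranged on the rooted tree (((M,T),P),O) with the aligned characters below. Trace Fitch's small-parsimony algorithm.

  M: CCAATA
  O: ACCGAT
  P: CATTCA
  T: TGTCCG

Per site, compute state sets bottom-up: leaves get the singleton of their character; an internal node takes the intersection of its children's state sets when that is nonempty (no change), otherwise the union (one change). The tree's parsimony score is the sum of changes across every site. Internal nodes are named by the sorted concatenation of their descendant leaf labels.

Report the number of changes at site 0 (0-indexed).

2

MT@0: {C} ∪ {T} = {C,T} (union, +1)
MPT@0: {C,T} ∩ {C} = {C} (intersection, +0)
MOPT@0: {C} ∪ {A} = {A,C} (union, +1)
MT@1: {C} ∪ {G} = {C,G} (union, +1)
MPT@1: {C,G} ∪ {A} = {A,C,G} (union, +1)
MOPT@1: {A,C,G} ∩ {C} = {C} (intersection, +0)
MT@2: {A} ∪ {T} = {A,T} (union, +1)
MPT@2: {A,T} ∩ {T} = {T} (intersection, +0)
MOPT@2: {T} ∪ {C} = {C,T} (union, +1)
MT@3: {A} ∪ {C} = {A,C} (union, +1)
MPT@3: {A,C} ∪ {T} = {A,C,T} (union, +1)
MOPT@3: {A,C,T} ∪ {G} = {A,C,G,T} (union, +1)
MT@4: {T} ∪ {C} = {C,T} (union, +1)
MPT@4: {C,T} ∩ {C} = {C} (intersection, +0)
MOPT@4: {C} ∪ {A} = {A,C} (union, +1)
MT@5: {A} ∪ {G} = {A,G} (union, +1)
MPT@5: {A,G} ∩ {A} = {A} (intersection, +0)
MOPT@5: {A} ∪ {T} = {A,T} (union, +1)
per-site changes: [2, 2, 2, 3, 2, 2]; total = 13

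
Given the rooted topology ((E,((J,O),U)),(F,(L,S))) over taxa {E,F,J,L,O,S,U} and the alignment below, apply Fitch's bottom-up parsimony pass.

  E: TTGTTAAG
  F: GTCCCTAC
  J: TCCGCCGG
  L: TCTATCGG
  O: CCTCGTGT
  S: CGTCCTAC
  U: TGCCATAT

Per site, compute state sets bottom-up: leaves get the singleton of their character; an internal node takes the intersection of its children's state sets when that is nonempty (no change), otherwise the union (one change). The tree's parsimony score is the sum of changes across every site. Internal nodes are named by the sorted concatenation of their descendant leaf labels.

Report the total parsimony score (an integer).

26

JO@0: {T} ∪ {C} = {C,T} (union, +1)
JOU@0: {C,T} ∩ {T} = {T} (intersection, +0)
EJOU@0: {T} ∩ {T} = {T} (intersection, +0)
LS@0: {T} ∪ {C} = {C,T} (union, +1)
FLS@0: {G} ∪ {C,T} = {C,G,T} (union, +1)
EFJLOSU@0: {T} ∩ {C,G,T} = {T} (intersection, +0)
JO@1: {C} ∩ {C} = {C} (intersection, +0)
JOU@1: {C} ∪ {G} = {C,G} (union, +1)
EJOU@1: {T} ∪ {C,G} = {C,G,T} (union, +1)
LS@1: {C} ∪ {G} = {C,G} (union, +1)
FLS@1: {T} ∪ {C,G} = {C,G,T} (union, +1)
EFJLOSU@1: {C,G,T} ∩ {C,G,T} = {C,G,T} (intersection, +0)
JO@2: {C} ∪ {T} = {C,T} (union, +1)
JOU@2: {C,T} ∩ {C} = {C} (intersection, +0)
EJOU@2: {G} ∪ {C} = {C,G} (union, +1)
LS@2: {T} ∩ {T} = {T} (intersection, +0)
FLS@2: {C} ∪ {T} = {C,T} (union, +1)
EFJLOSU@2: {C,G} ∩ {C,T} = {C} (intersection, +0)
JO@3: {G} ∪ {C} = {C,G} (union, +1)
JOU@3: {C,G} ∩ {C} = {C} (intersection, +0)
EJOU@3: {T} ∪ {C} = {C,T} (union, +1)
LS@3: {A} ∪ {C} = {A,C} (union, +1)
FLS@3: {C} ∩ {A,C} = {C} (intersection, +0)
EFJLOSU@3: {C,T} ∩ {C} = {C} (intersection, +0)
JO@4: {C} ∪ {G} = {C,G} (union, +1)
JOU@4: {C,G} ∪ {A} = {A,C,G} (union, +1)
EJOU@4: {T} ∪ {A,C,G} = {A,C,G,T} (union, +1)
LS@4: {T} ∪ {C} = {C,T} (union, +1)
FLS@4: {C} ∩ {C,T} = {C} (intersection, +0)
EFJLOSU@4: {A,C,G,T} ∩ {C} = {C} (intersection, +0)
JO@5: {C} ∪ {T} = {C,T} (union, +1)
JOU@5: {C,T} ∩ {T} = {T} (intersection, +0)
EJOU@5: {A} ∪ {T} = {A,T} (union, +1)
LS@5: {C} ∪ {T} = {C,T} (union, +1)
FLS@5: {T} ∩ {C,T} = {T} (intersection, +0)
EFJLOSU@5: {A,T} ∩ {T} = {T} (intersection, +0)
JO@6: {G} ∩ {G} = {G} (intersection, +0)
JOU@6: {G} ∪ {A} = {A,G} (union, +1)
EJOU@6: {A} ∩ {A,G} = {A} (intersection, +0)
LS@6: {G} ∪ {A} = {A,G} (union, +1)
FLS@6: {A} ∩ {A,G} = {A} (intersection, +0)
EFJLOSU@6: {A} ∩ {A} = {A} (intersection, +0)
JO@7: {G} ∪ {T} = {G,T} (union, +1)
JOU@7: {G,T} ∩ {T} = {T} (intersection, +0)
EJOU@7: {G} ∪ {T} = {G,T} (union, +1)
LS@7: {G} ∪ {C} = {C,G} (union, +1)
FLS@7: {C} ∩ {C,G} = {C} (intersection, +0)
EFJLOSU@7: {G,T} ∪ {C} = {C,G,T} (union, +1)
per-site changes: [3, 4, 3, 3, 4, 3, 2, 4]; total = 26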